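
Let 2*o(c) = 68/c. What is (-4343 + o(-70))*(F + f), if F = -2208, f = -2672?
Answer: 148373472/7 ≈ 2.1196e+7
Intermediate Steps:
o(c) = 34/c (o(c) = (68/c)/2 = 34/c)
(-4343 + o(-70))*(F + f) = (-4343 + 34/(-70))*(-2208 - 2672) = (-4343 + 34*(-1/70))*(-4880) = (-4343 - 17/35)*(-4880) = -152022/35*(-4880) = 148373472/7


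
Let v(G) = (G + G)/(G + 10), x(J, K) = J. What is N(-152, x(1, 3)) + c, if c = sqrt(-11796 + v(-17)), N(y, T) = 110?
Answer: 110 + I*sqrt(577766)/7 ≈ 110.0 + 108.59*I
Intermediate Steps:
v(G) = 2*G/(10 + G) (v(G) = (2*G)/(10 + G) = 2*G/(10 + G))
c = I*sqrt(577766)/7 (c = sqrt(-11796 + 2*(-17)/(10 - 17)) = sqrt(-11796 + 2*(-17)/(-7)) = sqrt(-11796 + 2*(-17)*(-1/7)) = sqrt(-11796 + 34/7) = sqrt(-82538/7) = I*sqrt(577766)/7 ≈ 108.59*I)
N(-152, x(1, 3)) + c = 110 + I*sqrt(577766)/7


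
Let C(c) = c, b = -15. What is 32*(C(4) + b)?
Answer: -352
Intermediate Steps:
32*(C(4) + b) = 32*(4 - 15) = 32*(-11) = -352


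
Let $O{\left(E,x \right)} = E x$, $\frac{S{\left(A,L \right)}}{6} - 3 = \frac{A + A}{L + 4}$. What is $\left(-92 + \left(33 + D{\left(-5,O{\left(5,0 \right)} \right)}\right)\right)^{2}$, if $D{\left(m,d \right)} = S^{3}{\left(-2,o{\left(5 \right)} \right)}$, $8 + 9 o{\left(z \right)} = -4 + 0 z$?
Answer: $448900$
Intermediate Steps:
$o{\left(z \right)} = - \frac{4}{3}$ ($o{\left(z \right)} = - \frac{8}{9} + \frac{-4 + 0 z}{9} = - \frac{8}{9} + \frac{-4 + 0}{9} = - \frac{8}{9} + \frac{1}{9} \left(-4\right) = - \frac{8}{9} - \frac{4}{9} = - \frac{4}{3}$)
$S{\left(A,L \right)} = 18 + \frac{12 A}{4 + L}$ ($S{\left(A,L \right)} = 18 + 6 \frac{A + A}{L + 4} = 18 + 6 \frac{2 A}{4 + L} = 18 + \frac{12 A}{4 + L}$)
$D{\left(m,d \right)} = 729$ ($D{\left(m,d \right)} = \left(\frac{6 \left(12 + 2 \left(-2\right) + 3 \left(- \frac{4}{3}\right)\right)}{4 - \frac{4}{3}}\right)^{3} = \left(\frac{6 \left(12 - 4 - 4\right)}{\frac{8}{3}}\right)^{3} = \left(6 \cdot \frac{3}{8} \cdot 4\right)^{3} = 9^{3} = 729$)
$\left(-92 + \left(33 + D{\left(-5,O{\left(5,0 \right)} \right)}\right)\right)^{2} = \left(-92 + \left(33 + 729\right)\right)^{2} = \left(-92 + 762\right)^{2} = 670^{2} = 448900$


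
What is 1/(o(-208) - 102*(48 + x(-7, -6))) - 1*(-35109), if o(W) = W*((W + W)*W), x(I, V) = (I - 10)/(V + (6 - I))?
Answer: 4424341596347/126017306 ≈ 35109.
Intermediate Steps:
x(I, V) = (-10 + I)/(6 + V - I)
o(W) = 2*W**3 (o(W) = W*((2*W)*W) = W*(2*W**2) = 2*W**3)
1/(o(-208) - 102*(48 + x(-7, -6))) - 1*(-35109) = 1/(2*(-208)**3 - 102*(48 + (-10 - 7)/(6 - 6 - 1*(-7)))) - 1*(-35109) = 1/(2*(-8998912) - 102*(48 - 17/(6 - 6 + 7))) + 35109 = 1/(-17997824 - 102*(48 - 17/7)) + 35109 = 1/(-17997824 - 102*319/7) + 35109 = 1/(-17997824 - 32538/7) + 35109 = 1/(-126017306/7) + 35109 = -7/126017306 + 35109 = 4424341596347/126017306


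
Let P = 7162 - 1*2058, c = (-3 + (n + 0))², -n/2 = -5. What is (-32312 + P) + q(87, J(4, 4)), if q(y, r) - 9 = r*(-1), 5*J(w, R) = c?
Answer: -136044/5 ≈ -27209.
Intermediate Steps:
n = 10 (n = -2*(-5) = 10)
c = 49 (c = (-3 + (10 + 0))² = (-3 + 10)² = 7² = 49)
J(w, R) = 49/5 (J(w, R) = (⅕)*49 = 49/5)
q(y, r) = 9 - r (q(y, r) = 9 + r*(-1) = 9 - r)
P = 5104 (P = 7162 - 2058 = 5104)
(-32312 + P) + q(87, J(4, 4)) = (-32312 + 5104) + (9 - 1*49/5) = -27208 + (9 - 49/5) = -27208 - ⅘ = -136044/5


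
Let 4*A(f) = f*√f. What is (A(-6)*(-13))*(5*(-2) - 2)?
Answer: -234*I*√6 ≈ -573.18*I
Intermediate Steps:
A(f) = f^(3/2)/4 (A(f) = (f*√f)/4 = f^(3/2)/4)
(A(-6)*(-13))*(5*(-2) - 2) = (((-6)^(3/2)/4)*(-13))*(5*(-2) - 2) = (((-6*I*√6)/4)*(-13))*(-10 - 2) = (-3*I*√6/2*(-13))*(-12) = (39*I*√6/2)*(-12) = -234*I*√6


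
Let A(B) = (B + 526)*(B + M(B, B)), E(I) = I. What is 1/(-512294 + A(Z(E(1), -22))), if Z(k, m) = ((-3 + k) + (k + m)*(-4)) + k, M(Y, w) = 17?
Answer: -1/451394 ≈ -2.2154e-6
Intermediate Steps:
Z(k, m) = -3 - 4*m - 2*k (Z(k, m) = ((-3 + k) + (-4*k - 4*m)) + k = (-3 - 4*m - 3*k) + k = -3 - 4*m - 2*k)
A(B) = (17 + B)*(526 + B) (A(B) = (B + 526)*(B + 17) = (526 + B)*(17 + B) = (17 + B)*(526 + B))
1/(-512294 + A(Z(E(1), -22))) = 1/(-512294 + (8942 + (-3 - 4*(-22) - 2*1)² + 543*(-3 - 4*(-22) - 2*1))) = 1/(-512294 + (8942 + (-3 + 88 - 2)² + 543*(-3 + 88 - 2))) = 1/(-512294 + (8942 + 83² + 543*83)) = 1/(-512294 + (8942 + 6889 + 45069)) = 1/(-512294 + 60900) = 1/(-451394) = -1/451394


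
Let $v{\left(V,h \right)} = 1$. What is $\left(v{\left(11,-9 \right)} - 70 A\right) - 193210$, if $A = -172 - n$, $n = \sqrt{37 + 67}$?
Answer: $-181169 + 140 \sqrt{26} \approx -1.8046 \cdot 10^{5}$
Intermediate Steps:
$n = 2 \sqrt{26}$ ($n = \sqrt{104} = 2 \sqrt{26} \approx 10.198$)
$A = -172 - 2 \sqrt{26} \approx -182.2$
$\left(v{\left(11,-9 \right)} - 70 A\right) - 193210 = \left(1 - 70 \left(-172 - 2 \sqrt{26}\right)\right) - 193210 = \left(1 + \left(12040 + 140 \sqrt{26}\right)\right) - 193210 = \left(12041 + 140 \sqrt{26}\right) - 193210 = -181169 + 140 \sqrt{26}$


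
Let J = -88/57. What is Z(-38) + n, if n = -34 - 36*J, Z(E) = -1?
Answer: 391/19 ≈ 20.579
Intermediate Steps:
J = -88/57 (J = -88*1/57 = -88/57 ≈ -1.5439)
n = 410/19 (n = -34 - 36*(-88/57) = -34 + 1056/19 = 410/19 ≈ 21.579)
Z(-38) + n = -1 + 410/19 = 391/19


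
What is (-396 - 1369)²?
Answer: 3115225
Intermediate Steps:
(-396 - 1369)² = (-1765)² = 3115225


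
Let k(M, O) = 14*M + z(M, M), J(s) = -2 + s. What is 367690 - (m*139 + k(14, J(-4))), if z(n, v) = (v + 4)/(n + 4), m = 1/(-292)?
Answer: 107308095/292 ≈ 3.6749e+5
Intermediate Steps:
m = -1/292 ≈ -0.0034247
z(n, v) = (4 + v)/(4 + n)
k(M, O) = 1 + 14*M (k(M, O) = 14*M + (4 + M)/(4 + M) = 14*M + 1 = 1 + 14*M)
367690 - (m*139 + k(14, J(-4))) = 367690 - (-1/292*139 + (1 + 14*14)) = 367690 - (-139/292 + (1 + 196)) = 367690 - (-139/292 + 197) = 367690 - 1*57385/292 = 367690 - 57385/292 = 107308095/292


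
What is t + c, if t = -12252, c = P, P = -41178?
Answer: -53430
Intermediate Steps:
c = -41178
t + c = -12252 - 41178 = -53430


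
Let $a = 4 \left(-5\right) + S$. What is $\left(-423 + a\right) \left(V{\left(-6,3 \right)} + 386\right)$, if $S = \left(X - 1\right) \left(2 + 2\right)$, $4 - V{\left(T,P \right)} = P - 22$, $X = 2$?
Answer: $-179551$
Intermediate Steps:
$V{\left(T,P \right)} = 26 - P$ ($V{\left(T,P \right)} = 4 - \left(P - 22\right) = 4 - \left(-22 + P\right) = 26 - P$)
$S = 4$ ($S = \left(2 - 1\right) \left(2 + 2\right) = 1 \cdot 4 = 4$)
$a = -16$ ($a = 4 \left(-5\right) + 4 = -20 + 4 = -16$)
$\left(-423 + a\right) \left(V{\left(-6,3 \right)} + 386\right) = \left(-423 - 16\right) \left(\left(26 - 3\right) + 386\right) = - 439 \left(\left(26 - 3\right) + 386\right) = - 439 \left(23 + 386\right) = \left(-439\right) 409 = -179551$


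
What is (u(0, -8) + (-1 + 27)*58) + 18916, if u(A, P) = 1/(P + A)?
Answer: 163391/8 ≈ 20424.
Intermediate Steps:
u(A, P) = 1/(A + P)
(u(0, -8) + (-1 + 27)*58) + 18916 = (1/(0 - 8) + (-1 + 27)*58) + 18916 = (1/(-8) + 26*58) + 18916 = (-⅛ + 1508) + 18916 = 12063/8 + 18916 = 163391/8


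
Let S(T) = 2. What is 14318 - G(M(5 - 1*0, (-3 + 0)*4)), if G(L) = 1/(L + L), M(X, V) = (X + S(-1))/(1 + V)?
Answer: 200463/14 ≈ 14319.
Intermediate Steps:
M(X, V) = (2 + X)/(1 + V) (M(X, V) = (X + 2)/(1 + V) = (2 + X)/(1 + V))
G(L) = 1/(2*L)
14318 - G(M(5 - 1*0, (-3 + 0)*4)) = 14318 - 1/(2*((2 + (5 - 1*0))/(1 + (-3 + 0)*4))) = 14318 - 1/(2*((2 + (5 + 0))/(1 - 3*4))) = 14318 - 1/(2*((2 + 5)/(1 - 12))) = 14318 - 1/(2*(7/(-11))) = 14318 - 1/(2*((-1/11*7))) = 14318 - 1/(2*(-7/11)) = 14318 - (-11)/(2*7) = 14318 - 1*(-11/14) = 14318 + 11/14 = 200463/14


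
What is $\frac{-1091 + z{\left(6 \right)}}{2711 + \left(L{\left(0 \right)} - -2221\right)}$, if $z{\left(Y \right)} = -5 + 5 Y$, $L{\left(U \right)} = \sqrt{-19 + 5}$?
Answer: $- \frac{202212}{935563} + \frac{41 i \sqrt{14}}{935563} \approx -0.21614 + 0.00016397 i$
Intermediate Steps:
$L{\left(U \right)} = i \sqrt{14}$ ($L{\left(U \right)} = \sqrt{-14} = i \sqrt{14}$)
$\frac{-1091 + z{\left(6 \right)}}{2711 + \left(L{\left(0 \right)} - -2221\right)} = \frac{-1091 + \left(-5 + 5 \cdot 6\right)}{2711 + \left(i \sqrt{14} - -2221\right)} = \frac{-1091 + \left(-5 + 30\right)}{2711 + \left(i \sqrt{14} + 2221\right)} = \frac{-1091 + 25}{2711 + \left(2221 + i \sqrt{14}\right)} = - \frac{1066}{4932 + i \sqrt{14}}$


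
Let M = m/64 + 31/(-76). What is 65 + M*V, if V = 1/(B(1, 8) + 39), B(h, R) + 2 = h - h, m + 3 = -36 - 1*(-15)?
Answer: 365441/5624 ≈ 64.979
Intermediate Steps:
m = -24 (m = -3 + (-36 - 1*(-15)) = -3 + (-36 + 15) = -3 - 21 = -24)
M = -119/152 (M = -24/64 + 31/(-76) = -24*1/64 + 31*(-1/76) = -3/8 - 31/76 = -119/152 ≈ -0.78290)
B(h, R) = -2 (B(h, R) = -2 + (h - h) = -2 + 0 = -2)
V = 1/37 (V = 1/(-2 + 39) = 1/37 ≈ 0.027027)
65 + M*V = 65 - 119/152*1/37 = 65 - 119/5624 = 365441/5624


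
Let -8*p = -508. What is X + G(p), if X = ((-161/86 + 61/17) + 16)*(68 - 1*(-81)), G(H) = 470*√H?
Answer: 3859249/1462 + 235*√254 ≈ 6385.0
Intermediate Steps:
p = 127/2 (p = -⅛*(-508) = 127/2 ≈ 63.500)
X = 3859249/1462 (X = ((-161*1/86 + 61*(1/17)) + 16)*(68 + 81) = ((-161/86 + 61/17) + 16)*149 = (2509/1462 + 16)*149 = (25901/1462)*149 = 3859249/1462 ≈ 2639.7)
X + G(p) = 3859249/1462 + 470*√(127/2) = 3859249/1462 + 470*(√254/2) = 3859249/1462 + 235*√254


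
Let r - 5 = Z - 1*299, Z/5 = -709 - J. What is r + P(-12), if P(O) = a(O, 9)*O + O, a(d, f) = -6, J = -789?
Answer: 166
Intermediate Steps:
Z = 400 (Z = 5*(-709 - 1*(-789)) = 5*(-709 + 789) = 5*80 = 400)
r = 106 (r = 5 + (400 - 1*299) = 5 + (400 - 299) = 5 + 101 = 106)
P(O) = -5*O (P(O) = -6*O + O = -5*O)
r + P(-12) = 106 - 5*(-12) = 106 + 60 = 166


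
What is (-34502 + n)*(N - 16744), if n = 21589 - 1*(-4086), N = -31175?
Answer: 422981013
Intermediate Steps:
n = 25675 (n = 21589 + 4086 = 25675)
(-34502 + n)*(N - 16744) = (-34502 + 25675)*(-31175 - 16744) = -8827*(-47919) = 422981013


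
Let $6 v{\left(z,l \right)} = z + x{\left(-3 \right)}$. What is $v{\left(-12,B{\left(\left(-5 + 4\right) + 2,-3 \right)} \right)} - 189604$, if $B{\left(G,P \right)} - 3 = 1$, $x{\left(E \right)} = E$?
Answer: $- \frac{379213}{2} \approx -1.8961 \cdot 10^{5}$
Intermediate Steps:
$B{\left(G,P \right)} = 4$ ($B{\left(G,P \right)} = 3 + 1 = 4$)
$v{\left(z,l \right)} = - \frac{1}{2} + \frac{z}{6}$ ($v{\left(z,l \right)} = \frac{z - 3}{6} = \frac{-3 + z}{6} = - \frac{1}{2} + \frac{z}{6}$)
$v{\left(-12,B{\left(\left(-5 + 4\right) + 2,-3 \right)} \right)} - 189604 = \left(- \frac{1}{2} + \frac{1}{6} \left(-12\right)\right) - 189604 = \left(- \frac{1}{2} - 2\right) - 189604 = - \frac{5}{2} - 189604 = - \frac{379213}{2}$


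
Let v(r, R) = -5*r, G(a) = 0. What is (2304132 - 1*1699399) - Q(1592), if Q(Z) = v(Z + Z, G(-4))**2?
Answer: -252841667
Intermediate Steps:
Q(Z) = 100*Z**2 (Q(Z) = (-5*(Z + Z))**2 = (-10*Z)**2 = 100*Z**2)
(2304132 - 1*1699399) - Q(1592) = (2304132 - 1*1699399) - 100*1592**2 = (2304132 - 1699399) - 100*2534464 = 604733 - 1*253446400 = 604733 - 253446400 = -252841667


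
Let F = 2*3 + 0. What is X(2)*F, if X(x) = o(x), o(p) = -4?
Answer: -24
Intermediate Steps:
X(x) = -4
F = 6 (F = 6 + 0 = 6)
X(2)*F = -4*6 = -24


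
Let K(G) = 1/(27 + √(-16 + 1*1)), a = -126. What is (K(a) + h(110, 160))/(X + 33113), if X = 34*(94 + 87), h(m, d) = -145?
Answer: -35951/9738216 - I*√15/29214648 ≈ -0.0036917 - 1.3257e-7*I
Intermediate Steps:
X = 6154 (X = 34*181 = 6154)
K(G) = 1/(27 + I*√15) (K(G) = 1/(27 + √(-16 + 1)) = 1/(27 + √(-15)) = 1/(27 + I*√15))
(K(a) + h(110, 160))/(X + 33113) = ((9/248 - I*√15/744) - 145)/(6154 + 33113) = (-35951/248 - I*√15/744)/39267 = (-35951/248 - I*√15/744)*(1/39267) = -35951/9738216 - I*√15/29214648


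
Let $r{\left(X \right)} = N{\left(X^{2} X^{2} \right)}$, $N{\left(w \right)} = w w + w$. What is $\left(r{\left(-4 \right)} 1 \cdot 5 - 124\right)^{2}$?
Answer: $108133114896$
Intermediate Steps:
$N{\left(w \right)} = w + w^{2}$ ($N{\left(w \right)} = w^{2} + w = w + w^{2}$)
$r{\left(X \right)} = X^{4} \left(1 + X^{4}\right)$ ($r{\left(X \right)} = X^{2} X^{2} \left(1 + X^{2} X^{2}\right) = X^{4} \left(1 + X^{4}\right)$)
$\left(r{\left(-4 \right)} 1 \cdot 5 - 124\right)^{2} = \left(\left(\left(-4\right)^{4} + \left(-4\right)^{8}\right) 1 \cdot 5 - 124\right)^{2} = \left(\left(256 + 65536\right) 1 \cdot 5 - 124\right)^{2} = \left(65792 \cdot 1 \cdot 5 - 124\right)^{2} = \left(65792 \cdot 5 - 124\right)^{2} = \left(328960 - 124\right)^{2} = 328836^{2} = 108133114896$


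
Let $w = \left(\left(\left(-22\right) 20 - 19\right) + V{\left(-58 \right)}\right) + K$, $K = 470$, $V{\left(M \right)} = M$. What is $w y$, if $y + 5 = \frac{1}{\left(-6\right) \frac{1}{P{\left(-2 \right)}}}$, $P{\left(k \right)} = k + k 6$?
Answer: $\frac{376}{3} \approx 125.33$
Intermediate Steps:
$P{\left(k \right)} = 7 k$ ($P{\left(k \right)} = k + 6 k = 7 k$)
$w = -47$ ($w = \left(\left(\left(-22\right) 20 - 19\right) - 58\right) + 470 = \left(\left(-440 - 19\right) - 58\right) + 470 = \left(-459 - 58\right) + 470 = -517 + 470 = -47$)
$y = - \frac{8}{3}$ ($y = -5 + \frac{1}{\left(-6\right) \frac{1}{7 \left(-2\right)}} = -5 + \frac{1}{\left(-6\right) \frac{1}{-14}} = -5 + \frac{1}{\left(-6\right) \left(- \frac{1}{14}\right)} = -5 + \frac{1}{\frac{3}{7}} = -5 + \frac{7}{3} = - \frac{8}{3} \approx -2.6667$)
$w y = \left(-47\right) \left(- \frac{8}{3}\right) = \frac{376}{3}$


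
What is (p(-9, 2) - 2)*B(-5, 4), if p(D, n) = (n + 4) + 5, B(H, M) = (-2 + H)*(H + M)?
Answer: 63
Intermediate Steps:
p(D, n) = 9 + n (p(D, n) = (4 + n) + 5 = 9 + n)
(p(-9, 2) - 2)*B(-5, 4) = ((9 + 2) - 2)*((-5)² - 2*(-5) - 2*4 - 5*4) = (11 - 2)*(25 + 10 - 8 - 20) = 9*7 = 63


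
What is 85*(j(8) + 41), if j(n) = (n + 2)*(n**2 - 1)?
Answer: 57035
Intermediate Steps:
j(n) = (-1 + n**2)*(2 + n) (j(n) = (2 + n)*(-1 + n**2) = (-1 + n**2)*(2 + n))
85*(j(8) + 41) = 85*((-2 + 8**3 - 1*8 + 2*8**2) + 41) = 85*((-2 + 512 - 8 + 2*64) + 41) = 85*((-2 + 512 - 8 + 128) + 41) = 85*(630 + 41) = 85*671 = 57035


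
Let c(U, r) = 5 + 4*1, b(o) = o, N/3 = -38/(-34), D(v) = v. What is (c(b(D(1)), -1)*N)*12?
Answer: 6156/17 ≈ 362.12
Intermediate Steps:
N = 57/17 (N = 3*(-38/(-34)) = 3*(-38*(-1/34)) = 3*(19/17) = 57/17 ≈ 3.3529)
c(U, r) = 9 (c(U, r) = 5 + 4 = 9)
(c(b(D(1)), -1)*N)*12 = (9*(57/17))*12 = (513/17)*12 = 6156/17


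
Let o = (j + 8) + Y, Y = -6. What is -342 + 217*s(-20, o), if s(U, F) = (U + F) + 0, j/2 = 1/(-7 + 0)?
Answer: -4310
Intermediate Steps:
j = -2/7 (j = 2/(-7 + 0) = 2/(-7) = 2*(-1/7) = -2/7 ≈ -0.28571)
o = 12/7 (o = (-2/7 + 8) - 6 = 54/7 - 6 = 12/7 ≈ 1.7143)
s(U, F) = F + U (s(U, F) = (F + U) + 0 = F + U)
-342 + 217*s(-20, o) = -342 + 217*(12/7 - 20) = -342 + 217*(-128/7) = -342 - 3968 = -4310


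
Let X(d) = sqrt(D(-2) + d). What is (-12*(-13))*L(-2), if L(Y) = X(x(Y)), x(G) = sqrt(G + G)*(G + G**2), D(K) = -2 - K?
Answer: 312*sqrt(I) ≈ 220.62 + 220.62*I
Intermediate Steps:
x(G) = sqrt(2)*sqrt(G)*(G + G**2) (x(G) = sqrt(2*G)*(G + G**2) = (sqrt(2)*sqrt(G))*(G + G**2) = sqrt(2)*sqrt(G)*(G + G**2))
X(d) = sqrt(d) (X(d) = sqrt((-2 - 1*(-2)) + d) = sqrt((-2 + 2) + d) = sqrt(0 + d) = sqrt(d))
L(Y) = 2**(1/4)*sqrt(Y**(3/2)*(1 + Y)) (L(Y) = sqrt(sqrt(2)*Y**(3/2)*(1 + Y)) = 2**(1/4)*sqrt(Y**(3/2)*(1 + Y)))
(-12*(-13))*L(-2) = (-12*(-13))*(2**(1/4)*sqrt((-2)**(3/2)*(1 - 2))) = 156*(2**(1/4)*sqrt(-2*I*sqrt(2)*(-1))) = 156*(2**(1/4)*sqrt(2*I*sqrt(2))) = 156*(2**(1/4)*(2**(3/4)*sqrt(I))) = 156*(2*sqrt(I)) = 312*sqrt(I)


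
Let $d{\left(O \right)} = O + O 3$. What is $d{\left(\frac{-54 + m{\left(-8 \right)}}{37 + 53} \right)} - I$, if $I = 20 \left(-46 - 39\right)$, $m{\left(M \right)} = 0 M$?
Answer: $\frac{8488}{5} \approx 1697.6$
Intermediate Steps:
$m{\left(M \right)} = 0$
$d{\left(O \right)} = 4 O$ ($d{\left(O \right)} = O + 3 O = 4 O$)
$I = -1700$ ($I = 20 \left(-85\right) = -1700$)
$d{\left(\frac{-54 + m{\left(-8 \right)}}{37 + 53} \right)} - I = 4 \frac{-54 + 0}{37 + 53} - -1700 = 4 \left(- \frac{54}{90}\right) + 1700 = 4 \left(\left(-54\right) \frac{1}{90}\right) + 1700 = 4 \left(- \frac{3}{5}\right) + 1700 = - \frac{12}{5} + 1700 = \frac{8488}{5}$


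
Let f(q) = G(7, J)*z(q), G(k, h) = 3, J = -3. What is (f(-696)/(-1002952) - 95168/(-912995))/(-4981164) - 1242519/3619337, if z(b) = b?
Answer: -708422697077771467678499/2063566287323558211441540 ≈ -0.34330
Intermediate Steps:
f(q) = 3*q
(f(-696)/(-1002952) - 95168/(-912995))/(-4981164) - 1242519/3619337 = ((3*(-696))/(-1002952) - 95168/(-912995))/(-4981164) - 1242519/3619337 = (-2088*(-1/1002952) - 95168*(-1/912995))*(-1/4981164) - 1242519*1/3619337 = (261/125369 + 95168/912995)*(-1/4981164) - 1242519/3619337 = (12169408687/114461270155)*(-1/4981164) - 1242519/3619337 = -12169408687/570150358290360420 - 1242519/3619337 = -708422697077771467678499/2063566287323558211441540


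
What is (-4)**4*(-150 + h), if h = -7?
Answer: -40192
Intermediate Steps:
(-4)**4*(-150 + h) = (-4)**4*(-150 - 7) = 256*(-157) = -40192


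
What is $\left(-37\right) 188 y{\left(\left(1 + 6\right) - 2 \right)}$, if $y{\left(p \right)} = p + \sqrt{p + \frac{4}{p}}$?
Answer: $-34780 - \frac{6956 \sqrt{145}}{5} \approx -51532.0$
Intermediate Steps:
$\left(-37\right) 188 y{\left(\left(1 + 6\right) - 2 \right)} = \left(-37\right) 188 \left(\left(\left(1 + 6\right) - 2\right) + \sqrt{\left(\left(1 + 6\right) - 2\right) + \frac{4}{\left(1 + 6\right) - 2}}\right) = - 6956 \left(\left(7 - 2\right) + \sqrt{\left(7 - 2\right) + \frac{4}{7 - 2}}\right) = - 6956 \left(5 + \sqrt{5 + \frac{4}{5}}\right) = - 6956 \left(5 + \sqrt{\frac{29}{5}}\right) = - 6956 \left(5 + \frac{\sqrt{145}}{5}\right) = -34780 - \frac{6956 \sqrt{145}}{5}$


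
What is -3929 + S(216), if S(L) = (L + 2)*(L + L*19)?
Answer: 937831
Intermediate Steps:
S(L) = 20*L*(2 + L) (S(L) = (2 + L)*(L + 19*L) = (2 + L)*(20*L) = 20*L*(2 + L))
-3929 + S(216) = -3929 + 20*216*(2 + 216) = -3929 + 20*216*218 = -3929 + 941760 = 937831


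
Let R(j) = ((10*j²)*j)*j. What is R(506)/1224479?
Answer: 655544332960/1224479 ≈ 5.3537e+5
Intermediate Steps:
R(j) = 10*j⁴ (R(j) = (10*j³)*j = 10*j⁴)
R(506)/1224479 = (10*506⁴)/1224479 = (10*65554433296)*(1/1224479) = 655544332960*(1/1224479) = 655544332960/1224479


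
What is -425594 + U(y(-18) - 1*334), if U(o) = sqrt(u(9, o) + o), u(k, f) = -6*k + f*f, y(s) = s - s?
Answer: -425594 + 24*sqrt(193) ≈ -4.2526e+5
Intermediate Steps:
y(s) = 0
u(k, f) = f**2 - 6*k (u(k, f) = -6*k + f**2 = f**2 - 6*k)
U(o) = sqrt(-54 + o + o**2) (U(o) = sqrt((o**2 - 6*9) + o) = sqrt((o**2 - 54) + o) = sqrt((-54 + o**2) + o) = sqrt(-54 + o + o**2))
-425594 + U(y(-18) - 1*334) = -425594 + sqrt(-54 + (0 - 1*334) + (0 - 1*334)**2) = -425594 + sqrt(-54 + (0 - 334) + (0 - 334)**2) = -425594 + sqrt(-54 - 334 + (-334)**2) = -425594 + sqrt(-54 - 334 + 111556) = -425594 + sqrt(111168) = -425594 + 24*sqrt(193)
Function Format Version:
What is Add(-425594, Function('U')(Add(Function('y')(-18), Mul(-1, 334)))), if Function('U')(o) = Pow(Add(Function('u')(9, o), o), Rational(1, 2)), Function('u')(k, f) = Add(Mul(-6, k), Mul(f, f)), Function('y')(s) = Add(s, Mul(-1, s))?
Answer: Add(-425594, Mul(24, Pow(193, Rational(1, 2)))) ≈ -4.2526e+5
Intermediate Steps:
Function('y')(s) = 0
Function('u')(k, f) = Add(Pow(f, 2), Mul(-6, k)) (Function('u')(k, f) = Add(Mul(-6, k), Pow(f, 2)) = Add(Pow(f, 2), Mul(-6, k)))
Function('U')(o) = Pow(Add(-54, o, Pow(o, 2)), Rational(1, 2)) (Function('U')(o) = Pow(Add(Add(Pow(o, 2), Mul(-6, 9)), o), Rational(1, 2)) = Pow(Add(Add(Pow(o, 2), -54), o), Rational(1, 2)) = Pow(Add(Add(-54, Pow(o, 2)), o), Rational(1, 2)) = Pow(Add(-54, o, Pow(o, 2)), Rational(1, 2)))
Add(-425594, Function('U')(Add(Function('y')(-18), Mul(-1, 334)))) = Add(-425594, Pow(Add(-54, Add(0, Mul(-1, 334)), Pow(Add(0, Mul(-1, 334)), 2)), Rational(1, 2))) = Add(-425594, Pow(Add(-54, Add(0, -334), Pow(Add(0, -334), 2)), Rational(1, 2))) = Add(-425594, Pow(Add(-54, -334, Pow(-334, 2)), Rational(1, 2))) = Add(-425594, Pow(Add(-54, -334, 111556), Rational(1, 2))) = Add(-425594, Pow(111168, Rational(1, 2))) = Add(-425594, Mul(24, Pow(193, Rational(1, 2))))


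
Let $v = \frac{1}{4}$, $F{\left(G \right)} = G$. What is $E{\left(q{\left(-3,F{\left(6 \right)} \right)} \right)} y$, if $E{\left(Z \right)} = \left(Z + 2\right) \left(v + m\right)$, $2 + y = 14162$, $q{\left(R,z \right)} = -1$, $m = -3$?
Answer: $-38940$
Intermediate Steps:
$y = 14160$ ($y = -2 + 14162 = 14160$)
$v = \frac{1}{4} \approx 0.25$
$E{\left(Z \right)} = - \frac{11}{2} - \frac{11 Z}{4}$ ($E{\left(Z \right)} = \left(Z + 2\right) \left(\frac{1}{4} - 3\right) = \left(2 + Z\right) \left(- \frac{11}{4}\right) = - \frac{11}{2} - \frac{11 Z}{4}$)
$E{\left(q{\left(-3,F{\left(6 \right)} \right)} \right)} y = \left(- \frac{11}{2} - - \frac{11}{4}\right) 14160 = \left(- \frac{11}{2} + \frac{11}{4}\right) 14160 = \left(- \frac{11}{4}\right) 14160 = -38940$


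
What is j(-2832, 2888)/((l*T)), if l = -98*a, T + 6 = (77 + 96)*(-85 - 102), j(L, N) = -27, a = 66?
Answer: -9/69761692 ≈ -1.2901e-7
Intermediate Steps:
T = -32357 (T = -6 + (77 + 96)*(-85 - 102) = -6 + 173*(-187) = -6 - 32351 = -32357)
l = -6468 (l = -98*66 = -6468)
j(-2832, 2888)/((l*T)) = -27/((-6468*(-32357))) = -27/209285076 = -27*1/209285076 = -9/69761692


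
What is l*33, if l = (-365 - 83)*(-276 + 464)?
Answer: -2779392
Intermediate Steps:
l = -84224 (l = -448*188 = -84224)
l*33 = -84224*33 = -2779392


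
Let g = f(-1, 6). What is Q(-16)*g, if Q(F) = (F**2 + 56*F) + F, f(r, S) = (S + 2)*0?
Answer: 0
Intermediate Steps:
f(r, S) = 0 (f(r, S) = (2 + S)*0 = 0)
Q(F) = F**2 + 57*F
g = 0
Q(-16)*g = -16*(57 - 16)*0 = -16*41*0 = -656*0 = 0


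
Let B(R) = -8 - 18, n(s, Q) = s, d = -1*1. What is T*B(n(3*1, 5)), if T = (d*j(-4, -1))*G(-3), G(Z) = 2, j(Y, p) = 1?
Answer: 52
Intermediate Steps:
d = -1
B(R) = -26
T = -2 (T = -1*1*2 = -1*2 = -2)
T*B(n(3*1, 5)) = -2*(-26) = 52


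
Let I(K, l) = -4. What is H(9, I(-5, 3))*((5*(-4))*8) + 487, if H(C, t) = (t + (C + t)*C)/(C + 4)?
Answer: -229/13 ≈ -17.615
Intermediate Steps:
H(C, t) = (t + C*(C + t))/(4 + C)
H(9, I(-5, 3))*((5*(-4))*8) + 487 = ((-4 + 9² + 9*(-4))/(4 + 9))*((5*(-4))*8) + 487 = ((-4 + 81 - 36)/13)*(-20*8) + 487 = ((1/13)*41)*(-160) + 487 = (41/13)*(-160) + 487 = -6560/13 + 487 = -229/13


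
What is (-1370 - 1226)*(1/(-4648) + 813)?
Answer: -2452456127/1162 ≈ -2.1105e+6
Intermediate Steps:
(-1370 - 1226)*(1/(-4648) + 813) = -2596*(-1/4648 + 813) = -2596*3778823/4648 = -2452456127/1162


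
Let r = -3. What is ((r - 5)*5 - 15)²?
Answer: 3025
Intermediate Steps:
((r - 5)*5 - 15)² = ((-3 - 5)*5 - 15)² = (-8*5 - 15)² = (-40 - 15)² = (-55)² = 3025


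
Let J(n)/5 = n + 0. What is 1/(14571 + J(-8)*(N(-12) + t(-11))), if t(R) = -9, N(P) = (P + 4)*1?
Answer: 1/15251 ≈ 6.5569e-5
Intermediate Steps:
N(P) = 4 + P (N(P) = (4 + P)*1 = 4 + P)
J(n) = 5*n (J(n) = 5*(n + 0) = 5*n)
1/(14571 + J(-8)*(N(-12) + t(-11))) = 1/(14571 + (5*(-8))*((4 - 12) - 9)) = 1/(14571 - 40*(-8 - 9)) = 1/(14571 - 40*(-17)) = 1/(14571 + 680) = 1/15251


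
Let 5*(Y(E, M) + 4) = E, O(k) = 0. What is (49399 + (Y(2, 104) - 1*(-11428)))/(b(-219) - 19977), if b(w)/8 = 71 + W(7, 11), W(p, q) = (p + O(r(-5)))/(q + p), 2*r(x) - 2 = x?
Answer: -2737053/873265 ≈ -3.1343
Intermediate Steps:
r(x) = 1 + x/2
Y(E, M) = -4 + E/5
W(p, q) = p/(p + q) (W(p, q) = (p + 0)/(q + p) = p/(p + q))
b(w) = 5140/9 (b(w) = 8*(71 + 7/(7 + 11)) = 8*(71 + 7/18) = 8*(1285/18) = 5140/9)
(49399 + (Y(2, 104) - 1*(-11428)))/(b(-219) - 19977) = (49399 + ((-4 + (⅕)*2) - 1*(-11428)))/(5140/9 - 19977) = (49399 + ((-4 + ⅖) + 11428))/(-174653/9) = (49399 + (-18/5 + 11428))*(-9/174653) = (49399 + 57122/5)*(-9/174653) = (304117/5)*(-9/174653) = -2737053/873265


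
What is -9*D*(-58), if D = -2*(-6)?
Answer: 6264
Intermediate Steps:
D = 12
-9*D*(-58) = -9*12*(-58) = -108*(-58) = 6264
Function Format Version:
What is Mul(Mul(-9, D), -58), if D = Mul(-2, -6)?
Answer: 6264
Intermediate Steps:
D = 12
Mul(Mul(-9, D), -58) = Mul(Mul(-9, 12), -58) = Mul(-108, -58) = 6264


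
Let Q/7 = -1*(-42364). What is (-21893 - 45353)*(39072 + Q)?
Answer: -22569102520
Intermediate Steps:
Q = 296548 (Q = 7*(-1*(-42364)) = 7*42364 = 296548)
(-21893 - 45353)*(39072 + Q) = (-21893 - 45353)*(39072 + 296548) = -67246*335620 = -22569102520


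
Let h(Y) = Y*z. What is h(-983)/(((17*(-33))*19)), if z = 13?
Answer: 12779/10659 ≈ 1.1989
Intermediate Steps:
h(Y) = 13*Y (h(Y) = Y*13 = 13*Y)
h(-983)/(((17*(-33))*19)) = (13*(-983))/(((17*(-33))*19)) = -12779/((-561*19)) = -12779/(-10659) = -12779*(-1/10659) = 12779/10659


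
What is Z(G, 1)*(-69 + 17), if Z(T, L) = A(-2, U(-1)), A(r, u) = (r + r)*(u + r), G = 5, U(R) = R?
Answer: -624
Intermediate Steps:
A(r, u) = 2*r*(r + u) (A(r, u) = (2*r)*(r + u) = 2*r*(r + u))
Z(T, L) = 12 (Z(T, L) = 2*(-2)*(-2 - 1) = 2*(-2)*(-3) = 12)
Z(G, 1)*(-69 + 17) = 12*(-69 + 17) = 12*(-52) = -624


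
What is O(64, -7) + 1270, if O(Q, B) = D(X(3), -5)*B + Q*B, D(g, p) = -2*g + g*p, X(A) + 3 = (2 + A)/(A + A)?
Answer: 4295/6 ≈ 715.83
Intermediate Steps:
X(A) = -3 + (2 + A)/(2*A) (X(A) = -3 + (2 + A)/(A + A) = -3 + (2 + A)/((2*A)) = -3 + (2 + A)*(1/(2*A)) = -3 + (2 + A)/(2*A))
O(Q, B) = 91*B/6 + B*Q (O(Q, B) = ((-5/2 + 1/3)*(-2 - 5))*B + Q*B = ((-5/2 + 1/3)*(-7))*B + B*Q = (-13/6*(-7))*B + B*Q = 91*B/6 + B*Q)
O(64, -7) + 1270 = (1/6)*(-7)*(91 + 6*64) + 1270 = (1/6)*(-7)*(91 + 384) + 1270 = (1/6)*(-7)*475 + 1270 = -3325/6 + 1270 = 4295/6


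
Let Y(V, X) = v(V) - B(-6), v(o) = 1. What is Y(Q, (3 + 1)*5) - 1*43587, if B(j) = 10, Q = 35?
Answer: -43596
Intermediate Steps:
Y(V, X) = -9 (Y(V, X) = 1 - 1*10 = 1 - 10 = -9)
Y(Q, (3 + 1)*5) - 1*43587 = -9 - 1*43587 = -9 - 43587 = -43596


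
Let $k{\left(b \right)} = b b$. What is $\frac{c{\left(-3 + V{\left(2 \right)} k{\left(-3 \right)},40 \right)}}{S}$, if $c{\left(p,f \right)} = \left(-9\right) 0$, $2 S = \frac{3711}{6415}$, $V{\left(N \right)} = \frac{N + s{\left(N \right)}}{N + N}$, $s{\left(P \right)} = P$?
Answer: $0$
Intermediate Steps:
$k{\left(b \right)} = b^{2}$
$V{\left(N \right)} = 1$ ($V{\left(N \right)} = \frac{N + N}{N + N} = \frac{2 N}{2 N} = 2 N \frac{1}{2 N} = 1$)
$S = \frac{3711}{12830}$ ($S = \frac{3711 \cdot \frac{1}{6415}}{2} = \frac{1}{2} \cdot \frac{3711}{6415} = \frac{3711}{12830} \approx 0.28924$)
$c{\left(p,f \right)} = 0$
$\frac{c{\left(-3 + V{\left(2 \right)} k{\left(-3 \right)},40 \right)}}{S} = \frac{0}{\frac{3711}{12830}} = 0 \cdot \frac{12830}{3711} = 0$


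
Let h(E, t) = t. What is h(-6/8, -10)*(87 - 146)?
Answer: 590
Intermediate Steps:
h(-6/8, -10)*(87 - 146) = -10*(87 - 146) = -10*(-59) = 590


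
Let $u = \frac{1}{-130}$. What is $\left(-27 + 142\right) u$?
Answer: $- \frac{23}{26} \approx -0.88461$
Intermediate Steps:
$u = - \frac{1}{130} \approx -0.0076923$
$\left(-27 + 142\right) u = \left(-27 + 142\right) \left(- \frac{1}{130}\right) = 115 \left(- \frac{1}{130}\right) = - \frac{23}{26}$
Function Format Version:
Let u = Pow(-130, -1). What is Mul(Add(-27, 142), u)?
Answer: Rational(-23, 26) ≈ -0.88461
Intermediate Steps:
u = Rational(-1, 130) ≈ -0.0076923
Mul(Add(-27, 142), u) = Mul(Add(-27, 142), Rational(-1, 130)) = Mul(115, Rational(-1, 130)) = Rational(-23, 26)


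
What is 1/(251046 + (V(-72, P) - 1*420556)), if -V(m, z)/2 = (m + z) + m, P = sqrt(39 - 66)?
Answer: I/(2*(-84611*I + 3*sqrt(3))) ≈ -5.9094e-6 + 3.6291e-10*I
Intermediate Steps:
P = 3*I*sqrt(3) (P = sqrt(-27) = 3*I*sqrt(3) ≈ 5.1962*I)
V(m, z) = -4*m - 2*z (V(m, z) = -2*((m + z) + m) = -2*(z + 2*m) = -4*m - 2*z)
1/(251046 + (V(-72, P) - 1*420556)) = 1/(251046 + ((-4*(-72) - 6*I*sqrt(3)) - 1*420556)) = 1/(251046 + ((288 - 6*I*sqrt(3)) - 420556)) = 1/(251046 + (-420268 - 6*I*sqrt(3))) = 1/(-169222 - 6*I*sqrt(3))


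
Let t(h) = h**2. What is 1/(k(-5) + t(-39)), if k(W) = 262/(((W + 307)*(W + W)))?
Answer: 1510/2296579 ≈ 0.00065750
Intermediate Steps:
k(W) = 131/(W*(307 + W)) (k(W) = 262/(((307 + W)*(2*W))) = 262/((2*W*(307 + W))) = 262*(1/(2*W*(307 + W))) = 131/(W*(307 + W)))
1/(k(-5) + t(-39)) = 1/(131/(-5*(307 - 5)) + (-39)**2) = 1/(131*(-1/5)/302 + 1521) = 1/(131*(-1/5)*(1/302) + 1521) = 1/(-131/1510 + 1521) = 1/(2296579/1510) = 1510/2296579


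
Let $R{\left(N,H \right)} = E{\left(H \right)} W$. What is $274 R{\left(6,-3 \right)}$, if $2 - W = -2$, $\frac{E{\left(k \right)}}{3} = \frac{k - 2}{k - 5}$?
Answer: $2055$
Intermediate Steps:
$E{\left(k \right)} = \frac{3 \left(-2 + k\right)}{-5 + k}$ ($E{\left(k \right)} = 3 \frac{k - 2}{k - 5} = 3 \frac{-2 + k}{-5 + k} = \frac{3 \left(-2 + k\right)}{-5 + k}$)
$W = 4$ ($W = 2 - -2 = 2 + 2 = 4$)
$R{\left(N,H \right)} = \frac{12 \left(-2 + H\right)}{-5 + H}$ ($R{\left(N,H \right)} = \frac{3 \left(-2 + H\right)}{-5 + H} 4 = \frac{12 \left(-2 + H\right)}{-5 + H}$)
$274 R{\left(6,-3 \right)} = 274 \frac{12 \left(-2 - 3\right)}{-5 - 3} = 274 \cdot 12 \frac{1}{-8} \left(-5\right) = 274 \cdot 12 \left(- \frac{1}{8}\right) \left(-5\right) = 274 \cdot \frac{15}{2} = 2055$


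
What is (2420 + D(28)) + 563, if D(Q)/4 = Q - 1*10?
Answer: 3055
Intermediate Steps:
D(Q) = -40 + 4*Q (D(Q) = 4*(Q - 1*10) = 4*(Q - 10) = 4*(-10 + Q) = -40 + 4*Q)
(2420 + D(28)) + 563 = (2420 + (-40 + 4*28)) + 563 = (2420 + (-40 + 112)) + 563 = (2420 + 72) + 563 = 2492 + 563 = 3055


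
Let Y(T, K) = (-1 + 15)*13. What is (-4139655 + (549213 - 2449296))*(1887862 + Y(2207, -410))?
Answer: -11403291092472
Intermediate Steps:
Y(T, K) = 182 (Y(T, K) = 14*13 = 182)
(-4139655 + (549213 - 2449296))*(1887862 + Y(2207, -410)) = (-4139655 + (549213 - 2449296))*(1887862 + 182) = (-4139655 - 1900083)*1888044 = -6039738*1888044 = -11403291092472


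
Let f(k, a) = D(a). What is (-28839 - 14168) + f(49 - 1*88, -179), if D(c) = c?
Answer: -43186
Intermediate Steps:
f(k, a) = a
(-28839 - 14168) + f(49 - 1*88, -179) = (-28839 - 14168) - 179 = -43007 - 179 = -43186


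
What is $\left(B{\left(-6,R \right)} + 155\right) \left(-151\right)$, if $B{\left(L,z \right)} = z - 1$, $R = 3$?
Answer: $-23707$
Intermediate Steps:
$B{\left(L,z \right)} = -1 + z$
$\left(B{\left(-6,R \right)} + 155\right) \left(-151\right) = \left(\left(-1 + 3\right) + 155\right) \left(-151\right) = \left(2 + 155\right) \left(-151\right) = 157 \left(-151\right) = -23707$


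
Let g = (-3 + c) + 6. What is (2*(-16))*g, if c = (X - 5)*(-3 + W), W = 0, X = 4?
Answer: -192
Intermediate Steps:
c = 3 (c = (4 - 5)*(-3 + 0) = -1*(-3) = 3)
g = 6 (g = (-3 + 3) + 6 = 0 + 6 = 6)
(2*(-16))*g = (2*(-16))*6 = -32*6 = -192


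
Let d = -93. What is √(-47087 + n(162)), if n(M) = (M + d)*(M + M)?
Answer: I*√24731 ≈ 157.26*I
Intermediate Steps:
n(M) = 2*M*(-93 + M) (n(M) = (M - 93)*(M + M) = (-93 + M)*(2*M) = 2*M*(-93 + M))
√(-47087 + n(162)) = √(-47087 + 2*162*(-93 + 162)) = √(-47087 + 2*162*69) = √(-47087 + 22356) = √(-24731) = I*√24731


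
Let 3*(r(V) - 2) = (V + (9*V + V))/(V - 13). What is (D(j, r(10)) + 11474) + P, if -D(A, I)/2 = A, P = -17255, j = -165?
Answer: -5451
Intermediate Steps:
r(V) = 2 + 11*V/(3*(-13 + V)) (r(V) = 2 + ((V + (9*V + V))/(V - 13))/3 = 2 + ((V + 10*V)/(-13 + V))/3 = 2 + ((11*V)/(-13 + V))/3 = 2 + (11*V/(-13 + V))/3 = 2 + 11*V/(3*(-13 + V)))
D(A, I) = -2*A
(D(j, r(10)) + 11474) + P = (-2*(-165) + 11474) - 17255 = (330 + 11474) - 17255 = 11804 - 17255 = -5451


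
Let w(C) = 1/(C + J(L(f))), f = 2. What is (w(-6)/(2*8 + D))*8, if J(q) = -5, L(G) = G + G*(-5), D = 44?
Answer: -2/165 ≈ -0.012121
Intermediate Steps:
L(G) = -4*G (L(G) = G - 5*G = -4*G)
w(C) = 1/(-5 + C) (w(C) = 1/(C - 5) = 1/(-5 + C))
(w(-6)/(2*8 + D))*8 = (1/((2*8 + 44)*(-5 - 6)))*8 = (1/((16 + 44)*(-11)))*8 = (-1/11/60)*8 = ((1/60)*(-1/11))*8 = -1/660*8 = -2/165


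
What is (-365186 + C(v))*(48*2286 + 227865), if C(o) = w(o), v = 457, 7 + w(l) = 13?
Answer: -123282211740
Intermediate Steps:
w(l) = 6 (w(l) = -7 + 13 = 6)
C(o) = 6
(-365186 + C(v))*(48*2286 + 227865) = (-365186 + 6)*(48*2286 + 227865) = -365180*(109728 + 227865) = -365180*337593 = -123282211740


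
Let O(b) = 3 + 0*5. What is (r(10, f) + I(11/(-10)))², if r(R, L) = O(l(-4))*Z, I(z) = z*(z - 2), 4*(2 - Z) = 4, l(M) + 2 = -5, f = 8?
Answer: 410881/10000 ≈ 41.088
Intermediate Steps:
l(M) = -7 (l(M) = -2 - 5 = -7)
O(b) = 3 (O(b) = 3 + 0 = 3)
Z = 1 (Z = 2 - ¼*4 = 2 - 1 = 1)
I(z) = z*(-2 + z)
r(R, L) = 3 (r(R, L) = 3*1 = 3)
(r(10, f) + I(11/(-10)))² = (3 + (11/(-10))*(-2 + 11/(-10)))² = (3 + (11*(-⅒))*(-2 + 11*(-⅒)))² = (3 - 11*(-2 - 11/10)/10)² = (3 - 11/10*(-31/10))² = (3 + 341/100)² = (641/100)² = 410881/10000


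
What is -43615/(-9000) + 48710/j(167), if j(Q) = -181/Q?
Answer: -14640647137/325800 ≈ -44938.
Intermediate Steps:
-43615/(-9000) + 48710/j(167) = -43615/(-9000) + 48710/((-181/167)) = -43615*(-1/9000) + 48710/((-181*1/167)) = 8723/1800 + 48710/(-181/167) = 8723/1800 + 48710*(-167/181) = 8723/1800 - 8134570/181 = -14640647137/325800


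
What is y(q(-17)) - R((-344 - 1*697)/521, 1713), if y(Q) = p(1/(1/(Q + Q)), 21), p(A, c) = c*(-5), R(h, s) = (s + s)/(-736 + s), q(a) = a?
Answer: -106011/977 ≈ -108.51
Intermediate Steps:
R(h, s) = 2*s/(-736 + s) (R(h, s) = (2*s)/(-736 + s) = 2*s/(-736 + s))
p(A, c) = -5*c
y(Q) = -105 (y(Q) = -5*21 = -105)
y(q(-17)) - R((-344 - 1*697)/521, 1713) = -105 - 2*1713/(-736 + 1713) = -105 - 2*1713/977 = -105 - 1*3426/977 = -105 - 3426/977 = -106011/977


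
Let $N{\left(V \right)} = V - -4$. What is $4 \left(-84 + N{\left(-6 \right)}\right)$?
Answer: $-344$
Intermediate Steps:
$N{\left(V \right)} = 4 + V$ ($N{\left(V \right)} = V + 4 = 4 + V$)
$4 \left(-84 + N{\left(-6 \right)}\right) = 4 \left(-84 + \left(4 - 6\right)\right) = 4 \left(-84 - 2\right) = 4 \left(-86\right) = -344$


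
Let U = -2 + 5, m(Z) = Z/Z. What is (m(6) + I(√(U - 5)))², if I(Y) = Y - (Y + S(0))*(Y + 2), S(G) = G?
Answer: (-3 + I*√2)² ≈ 7.0 - 8.4853*I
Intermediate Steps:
m(Z) = 1
U = 3
I(Y) = Y - Y*(2 + Y) (I(Y) = Y - (Y + 0)*(Y + 2) = Y - Y*(2 + Y))
(m(6) + I(√(U - 5)))² = (1 + √(3 - 5)*(-1 - √(3 - 5)))² = (1 + √(-2)*(-1 - √(-2)))² = (1 + (I*√2)*(-1 - I*√2))² = (1 + I*√2*(-1 - I*√2))²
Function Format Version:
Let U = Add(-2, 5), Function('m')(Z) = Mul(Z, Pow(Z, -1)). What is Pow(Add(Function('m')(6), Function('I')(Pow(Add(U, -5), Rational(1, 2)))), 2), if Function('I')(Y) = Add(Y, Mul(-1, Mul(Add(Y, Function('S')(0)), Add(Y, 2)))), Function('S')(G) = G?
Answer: Pow(Add(-3, Mul(I, Pow(2, Rational(1, 2)))), 2) ≈ Add(7.0000, Mul(-8.4853, I))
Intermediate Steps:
Function('m')(Z) = 1
U = 3
Function('I')(Y) = Add(Y, Mul(-1, Y, Add(2, Y))) (Function('I')(Y) = Add(Y, Mul(-1, Mul(Add(Y, 0), Add(Y, 2)))) = Add(Y, Mul(-1, Mul(Y, Add(2, Y)))) = Add(Y, Mul(-1, Y, Add(2, Y))))
Pow(Add(Function('m')(6), Function('I')(Pow(Add(U, -5), Rational(1, 2)))), 2) = Pow(Add(1, Mul(Pow(Add(3, -5), Rational(1, 2)), Add(-1, Mul(-1, Pow(Add(3, -5), Rational(1, 2)))))), 2) = Pow(Add(1, Mul(Pow(-2, Rational(1, 2)), Add(-1, Mul(-1, Pow(-2, Rational(1, 2)))))), 2) = Pow(Add(1, Mul(Mul(I, Pow(2, Rational(1, 2))), Add(-1, Mul(-1, Mul(I, Pow(2, Rational(1, 2))))))), 2) = Pow(Add(1, Mul(Mul(I, Pow(2, Rational(1, 2))), Add(-1, Mul(-1, I, Pow(2, Rational(1, 2)))))), 2) = Pow(Add(1, Mul(I, Pow(2, Rational(1, 2)), Add(-1, Mul(-1, I, Pow(2, Rational(1, 2)))))), 2)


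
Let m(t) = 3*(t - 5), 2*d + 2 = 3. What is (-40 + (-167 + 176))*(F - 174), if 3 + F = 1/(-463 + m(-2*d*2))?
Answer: 2655739/484 ≈ 5487.1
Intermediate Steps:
d = ½ (d = -1 + (½)*3 = -1 + 3/2 = ½ ≈ 0.50000)
m(t) = -15 + 3*t (m(t) = 3*(-5 + t) = -15 + 3*t)
F = -1453/484 (F = -3 + 1/(-463 + (-15 + 3*(-2*½*2))) = -3 + 1/(-463 + (-15 + 3*(-1*2))) = -3 + 1/(-463 + (-15 + 3*(-2))) = -3 + 1/(-463 + (-15 - 6)) = -3 + 1/(-463 - 21) = -3 + 1/(-484) = -3 - 1/484 = -1453/484 ≈ -3.0021)
(-40 + (-167 + 176))*(F - 174) = (-40 + (-167 + 176))*(-1453/484 - 174) = (-40 + 9)*(-85669/484) = -31*(-85669/484) = 2655739/484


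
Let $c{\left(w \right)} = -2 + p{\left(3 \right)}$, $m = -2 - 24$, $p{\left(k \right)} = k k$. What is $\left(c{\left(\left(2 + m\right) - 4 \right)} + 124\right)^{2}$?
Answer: $17161$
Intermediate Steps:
$p{\left(k \right)} = k^{2}$
$m = -26$ ($m = -2 - 24 = -26$)
$c{\left(w \right)} = 7$ ($c{\left(w \right)} = -2 + 3^{2} = -2 + 9 = 7$)
$\left(c{\left(\left(2 + m\right) - 4 \right)} + 124\right)^{2} = \left(7 + 124\right)^{2} = 131^{2} = 17161$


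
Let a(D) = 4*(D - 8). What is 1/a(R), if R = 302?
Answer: 1/1176 ≈ 0.00085034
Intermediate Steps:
a(D) = -32 + 4*D (a(D) = 4*(-8 + D) = -32 + 4*D)
1/a(R) = 1/(-32 + 4*302) = 1/(-32 + 1208) = 1/1176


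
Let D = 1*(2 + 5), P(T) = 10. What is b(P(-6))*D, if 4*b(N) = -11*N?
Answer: -385/2 ≈ -192.50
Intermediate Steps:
b(N) = -11*N/4 (b(N) = (-11*N)/4 = -11*N/4)
D = 7 (D = 1*7 = 7)
b(P(-6))*D = -11/4*10*7 = -55/2*7 = -385/2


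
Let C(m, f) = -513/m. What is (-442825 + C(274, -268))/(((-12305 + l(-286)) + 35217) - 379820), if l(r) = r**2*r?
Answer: 121334563/6507654536 ≈ 0.018645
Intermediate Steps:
l(r) = r**3
(-442825 + C(274, -268))/(((-12305 + l(-286)) + 35217) - 379820) = (-442825 - 513/274)/(((-12305 + (-286)**3) + 35217) - 379820) = (-442825 - 513*1/274)/(((-12305 - 23393656) + 35217) - 379820) = (-442825 - 513/274)/((-23405961 + 35217) - 379820) = -121334563/(274*(-23370744 - 379820)) = -121334563/274/(-23750564) = -121334563/274*(-1/23750564) = 121334563/6507654536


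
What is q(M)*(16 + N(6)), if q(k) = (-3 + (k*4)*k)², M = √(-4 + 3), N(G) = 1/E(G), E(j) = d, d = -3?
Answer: 2303/3 ≈ 767.67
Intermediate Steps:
E(j) = -3
N(G) = -⅓ (N(G) = 1/(-3) = -⅓)
M = I (M = √(-1) = I ≈ 1.0*I)
q(k) = (-3 + 4*k²)² (q(k) = (-3 + (4*k)*k)² = (-3 + 4*k²)²)
q(M)*(16 + N(6)) = (-3 + 4*I²)²*(16 - ⅓) = (-3 + 4*(-1))²*(47/3) = (-3 - 4)²*(47/3) = (-7)²*(47/3) = 49*(47/3) = 2303/3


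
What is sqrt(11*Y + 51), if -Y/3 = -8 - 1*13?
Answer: 2*sqrt(186) ≈ 27.276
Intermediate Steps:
Y = 63 (Y = -3*(-8 - 1*13) = -3*(-8 - 13) = -3*(-21) = 63)
sqrt(11*Y + 51) = sqrt(11*63 + 51) = sqrt(693 + 51) = sqrt(744) = 2*sqrt(186)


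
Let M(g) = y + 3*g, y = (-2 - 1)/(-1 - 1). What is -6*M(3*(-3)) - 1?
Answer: 152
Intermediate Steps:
y = 3/2 (y = -3/(-2) = -3*(-½) = 3/2 ≈ 1.5000)
M(g) = 3/2 + 3*g
-6*M(3*(-3)) - 1 = -6*(3/2 + 3*(3*(-3))) - 1 = -6*(3/2 + 3*(-9)) - 1 = -6*(3/2 - 27) - 1 = -6*(-51/2) - 1 = 153 - 1 = 152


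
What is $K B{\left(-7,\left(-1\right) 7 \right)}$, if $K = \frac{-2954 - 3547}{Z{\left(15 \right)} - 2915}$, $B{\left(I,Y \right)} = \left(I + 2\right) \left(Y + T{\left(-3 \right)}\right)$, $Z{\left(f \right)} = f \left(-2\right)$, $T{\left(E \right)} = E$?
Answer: $\frac{65010}{589} \approx 110.37$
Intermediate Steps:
$Z{\left(f \right)} = - 2 f$
$B{\left(I,Y \right)} = \left(-3 + Y\right) \left(2 + I\right)$ ($B{\left(I,Y \right)} = \left(I + 2\right) \left(Y - 3\right) = \left(2 + I\right) \left(-3 + Y\right) = \left(-3 + Y\right) \left(2 + I\right)$)
$K = \frac{6501}{2945}$ ($K = \frac{-2954 - 3547}{\left(-2\right) 15 - 2915} = - \frac{6501}{-30 - 2915} = - \frac{6501}{-2945} = \left(-6501\right) \left(- \frac{1}{2945}\right) = \frac{6501}{2945} \approx 2.2075$)
$K B{\left(-7,\left(-1\right) 7 \right)} = \frac{6501 \left(-6 - -21 + 2 \left(\left(-1\right) 7\right) - 7 \left(\left(-1\right) 7\right)\right)}{2945} = \frac{6501 \left(-6 + 21 + 2 \left(-7\right) - -49\right)}{2945} = \frac{6501 \left(-6 + 21 - 14 + 49\right)}{2945} = \frac{6501}{2945} \cdot 50 = \frac{65010}{589}$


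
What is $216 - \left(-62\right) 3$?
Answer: $402$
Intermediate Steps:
$216 - \left(-62\right) 3 = 216 - -186 = 216 + 186 = 402$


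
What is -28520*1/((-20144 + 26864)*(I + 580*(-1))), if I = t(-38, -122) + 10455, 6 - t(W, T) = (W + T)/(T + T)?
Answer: -43493/101253768 ≈ -0.00042954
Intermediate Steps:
t(W, T) = 6 - (T + W)/(2*T) (t(W, T) = 6 - (W + T)/(T + T) = 6 - (T + W)/(2*T))
I = 638081/61 (I = (1/2)*(-1*(-38) + 11*(-122))/(-122) + 10455 = (1/2)*(-1/122)*(38 - 1342) + 10455 = (1/2)*(-1/122)*(-1304) + 10455 = 326/61 + 10455 = 638081/61 ≈ 10460.)
-28520*1/((-20144 + 26864)*(I + 580*(-1))) = -28520*1/((-20144 + 26864)*(638081/61 + 580*(-1))) = -28520*1/(6720*(638081/61 - 580)) = -28520/((602701/61)*6720) = -28520/4050150720/61 = -28520*61/4050150720 = -43493/101253768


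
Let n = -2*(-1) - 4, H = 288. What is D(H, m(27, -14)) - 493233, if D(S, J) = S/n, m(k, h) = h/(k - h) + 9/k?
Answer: -493377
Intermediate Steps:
m(k, h) = 9/k + h/(k - h)
n = -2 (n = 2 - 4 = -2)
D(S, J) = -S/2 (D(S, J) = S/(-2) = S*(-½) = -S/2)
D(H, m(27, -14)) - 493233 = -½*288 - 493233 = -144 - 493233 = -493377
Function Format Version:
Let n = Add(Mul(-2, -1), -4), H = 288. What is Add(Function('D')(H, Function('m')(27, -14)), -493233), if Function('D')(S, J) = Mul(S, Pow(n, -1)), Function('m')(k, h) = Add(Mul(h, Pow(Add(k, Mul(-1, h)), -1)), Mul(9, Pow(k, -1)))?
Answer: -493377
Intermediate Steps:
Function('m')(k, h) = Add(Mul(9, Pow(k, -1)), Mul(h, Pow(Add(k, Mul(-1, h)), -1)))
n = -2 (n = Add(2, -4) = -2)
Function('D')(S, J) = Mul(Rational(-1, 2), S) (Function('D')(S, J) = Mul(S, Pow(-2, -1)) = Mul(S, Rational(-1, 2)) = Mul(Rational(-1, 2), S))
Add(Function('D')(H, Function('m')(27, -14)), -493233) = Add(Mul(Rational(-1, 2), 288), -493233) = Add(-144, -493233) = -493377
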